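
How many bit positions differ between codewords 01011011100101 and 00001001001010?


Count differing positions: . ^ . ^ . . ^ . ^ . ^ ^ ^ ^ = 8 differences

8


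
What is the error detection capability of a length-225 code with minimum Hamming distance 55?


Detection capability = d_min - 1 = 55 - 1 = 54

54 errors


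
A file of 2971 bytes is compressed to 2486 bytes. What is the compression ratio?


Ratio = original / compressed = 2971 / 2486 = 1.1951

1.1951


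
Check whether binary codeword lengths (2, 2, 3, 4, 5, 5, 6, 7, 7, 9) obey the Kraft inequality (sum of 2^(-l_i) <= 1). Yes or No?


Kraft sum = sum(2^(-l_i)) = 0.7832, need <= 1. Result: satisfied (a binary prefix-free code with these lengths exists)

Yes


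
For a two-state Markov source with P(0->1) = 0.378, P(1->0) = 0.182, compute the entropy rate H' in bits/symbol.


Stationary distribution: pi_0 = p10/(p01+p10) = 0.325, pi_1 = 0.675. Entropy rate H' = pi_0*H(p01) + pi_1*H(p10) = 0.325*0.9566 + 0.675*0.6844 = 0.7729

0.7729 bits/symbol


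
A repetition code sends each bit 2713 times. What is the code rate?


Rate = k/n = 1/2713

1/2713


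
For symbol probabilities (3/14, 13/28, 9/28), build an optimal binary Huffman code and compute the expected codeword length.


Huffman construction (repeatedly merge the two least-probable nodes; each merge adds 1 bit to every symbol beneath it): 3/14 + 9/28 = 15/28; 13/28 + 15/28 = 1. Resulting codeword lengths (in the order the probabilities were given): (2, 1, 2). L_avg = sum(p_i * l_i) = 3/14*2 + 13/28*1 + 9/28*2 = 43/28 = 1.5357

1.5357 bits


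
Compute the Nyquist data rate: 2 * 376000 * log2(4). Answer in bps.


Rate = 2 * B * log2(M) = 2 * 376000 * 2.0 = 1504000.0

1504000.0 bps


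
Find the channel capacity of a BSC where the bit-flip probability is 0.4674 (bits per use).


H(p) = -p*log2(p) - (1-p)*log2(1-p) = -0.4674*log2(0.4674) - 0.5326*log2(0.5326) = 0.512864 + 0.484067 = 0.9969. C = 1 - H(p) = 1 - 0.9969 = 0.0031

0.0031 bits


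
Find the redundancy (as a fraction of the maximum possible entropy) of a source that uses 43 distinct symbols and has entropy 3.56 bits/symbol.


H_max = log2(K) = log2(43) = 5.4263 bits/symbol. Redundancy = 1 - H/H_max = 1 - 3.56/5.4263 = 1 - 0.6561 = 0.3439

0.3439


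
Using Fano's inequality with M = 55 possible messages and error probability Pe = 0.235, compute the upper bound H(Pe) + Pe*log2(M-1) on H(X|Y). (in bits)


H(Pe) = -Pe*log2(Pe) - (1-Pe)*log2(1-Pe) = -0.235*log2(0.235) - 0.765*log2(0.765) = 0.490978 + 0.295648 = 0.7866. Pe*log2(M-1) = 0.235*log2(54) = 1.352399. Bound = H(Pe) + Pe*log2(M-1) = 0.490978 + 0.295648 + 1.352399 = 2.139

2.139 bits


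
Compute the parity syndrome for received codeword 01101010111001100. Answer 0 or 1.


Syndrome = XOR of all bits = 0 XOR 1 XOR 1 XOR 0 XOR 1 XOR 0 XOR 1 XOR 0 XOR 1 XOR 1 XOR 1 XOR 0 XOR 0 XOR 1 XOR 1 XOR 0 XOR 0 = 1

1


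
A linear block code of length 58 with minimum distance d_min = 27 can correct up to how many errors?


Correction capability = floor((d-1)/2) = floor((27-1)/2) = 13

13 errors


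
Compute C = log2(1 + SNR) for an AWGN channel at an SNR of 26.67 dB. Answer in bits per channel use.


SNR_linear = 10^(26.67/10) = 464.5153; C = log2(1 + SNR_linear) = log2(1 + 464.5153) = 8.8627

8.8627 bits/channel use


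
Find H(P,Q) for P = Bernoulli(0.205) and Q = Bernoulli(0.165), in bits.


H(P,Q) = -p*log2(q) - (1-p)*log2(1-q). -0.205*log2(0.165) = 0.532890; -0.795*log2(0.835) = 0.206821. H(P,Q) = 0.532890 + 0.206821 = 0.7397

0.7397 bits


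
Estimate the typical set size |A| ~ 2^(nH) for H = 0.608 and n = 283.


log2|A_typical| = nH = 283 * 0.608 = 172.064, so |A_typical| ~ 2^172.064 = 6.258e+51

6.258e+51


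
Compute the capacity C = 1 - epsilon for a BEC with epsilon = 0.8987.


C = 1 - epsilon = 1 - 0.8987 = 0.1013

0.1013 bits


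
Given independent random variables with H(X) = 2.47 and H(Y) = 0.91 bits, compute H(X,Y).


For independent variables, H(X,Y) = H(X) + H(Y) = 2.47 + 0.91 = 3.38

3.38 bits


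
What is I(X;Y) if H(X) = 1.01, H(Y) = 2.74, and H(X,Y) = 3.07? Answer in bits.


I(X;Y) = H(X) + H(Y) - H(X,Y) = 1.01 + 2.74 - 3.07 = 0.68

0.68 bits


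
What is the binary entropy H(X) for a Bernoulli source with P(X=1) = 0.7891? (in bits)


H = -p*log2(p) - (1-p)*log2(1-p). -0.7891*log2(0.7891) = 0.269651; -0.2109*log2(0.2109) = 0.473548. H = 0.269651 + 0.473548 = 0.7432

0.7432 bits


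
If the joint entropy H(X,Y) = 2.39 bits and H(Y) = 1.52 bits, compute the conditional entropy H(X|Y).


H(X|Y) = H(X,Y) - H(Y) = 2.39 - 1.52 = 0.87

0.87 bits


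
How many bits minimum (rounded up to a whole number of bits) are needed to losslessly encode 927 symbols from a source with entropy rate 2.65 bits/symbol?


Minimum bits >= n * H = 927 * 2.65 = 2456.55, rounded up to a whole number of bits = 2457

2457 bits


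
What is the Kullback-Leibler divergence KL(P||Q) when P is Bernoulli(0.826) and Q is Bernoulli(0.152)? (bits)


KL = p*log2(p/q) + (1-p)*log2((1-p)/(1-q)) = 0.826*log2(0.826/0.152) + 0.174*log2(0.174/0.848) = 1.6196

1.6196 bits


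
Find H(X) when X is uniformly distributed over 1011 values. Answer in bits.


H = log2(n) = log2(1011) = 9.9816

9.9816 bits


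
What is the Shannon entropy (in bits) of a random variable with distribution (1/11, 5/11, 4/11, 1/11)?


H = -sum(p_i * log2(p_i)). Terms: -(1/11)*log2(1/11) = 0.314494; -(5/11)*log2(5/11) = 0.517047; -(4/11)*log2(4/11) = 0.530702; -(1/11)*log2(1/11) = 0.314494. H = 0.314494 + 0.517047 + 0.530702 + 0.314494 = 1.6767

1.6767 bits


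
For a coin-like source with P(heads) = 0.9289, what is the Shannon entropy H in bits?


H = -p*log2(p) - (1-p)*log2(1-p). -0.9289*log2(0.9289) = 0.098839; -0.0711*log2(0.0711) = 0.271176. H = 0.098839 + 0.271176 = 0.37

0.37 bits


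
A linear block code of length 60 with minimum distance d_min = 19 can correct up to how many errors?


Correction capability = floor((d-1)/2) = floor((19-1)/2) = 9

9 errors


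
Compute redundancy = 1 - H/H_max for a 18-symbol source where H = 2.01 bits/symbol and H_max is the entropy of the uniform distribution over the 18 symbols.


H_max = log2(K) = log2(18) = 4.1699 bits/symbol. Redundancy = 1 - H/H_max = 1 - 2.01/4.1699 = 1 - 0.482 = 0.518

0.518


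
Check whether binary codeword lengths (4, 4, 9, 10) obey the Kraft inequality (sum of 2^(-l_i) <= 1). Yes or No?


Kraft sum = sum(2^(-l_i)) = 0.1279, need <= 1. Result: satisfied (a binary prefix-free code with these lengths exists)

Yes


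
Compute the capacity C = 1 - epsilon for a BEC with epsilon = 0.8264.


C = 1 - epsilon = 1 - 0.8264 = 0.1736

0.1736 bits


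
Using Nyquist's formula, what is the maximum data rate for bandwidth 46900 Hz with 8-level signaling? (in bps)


Rate = 2 * B * log2(M) = 2 * 46900 * 3.0 = 281400.0

281400.0 bps


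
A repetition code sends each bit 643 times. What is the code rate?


Rate = k/n = 1/643

1/643


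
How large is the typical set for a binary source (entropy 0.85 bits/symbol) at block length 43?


log2|A_typical| = nH = 43 * 0.85 = 36.55, so |A_typical| ~ 2^36.55 = 1.006e+11

1.006e+11


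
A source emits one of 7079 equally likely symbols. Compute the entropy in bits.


H = log2(n) = log2(7079) = 12.7893

12.7893 bits


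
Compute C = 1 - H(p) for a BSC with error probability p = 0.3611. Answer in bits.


H(p) = -p*log2(p) - (1-p)*log2(1-p) = -0.3611*log2(0.3611) - 0.6389*log2(0.6389) = 0.530647 + 0.412945 = 0.9436. C = 1 - H(p) = 1 - 0.9436 = 0.0564

0.0564 bits


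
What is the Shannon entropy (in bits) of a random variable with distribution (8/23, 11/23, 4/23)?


H = -sum(p_i * log2(p_i)). Terms: -(8/23)*log2(8/23) = 0.529935; -(11/23)*log2(11/23) = 0.508932; -(4/23)*log2(4/23) = 0.438880. H = 0.529935 + 0.508932 + 0.438880 = 1.4777

1.4777 bits


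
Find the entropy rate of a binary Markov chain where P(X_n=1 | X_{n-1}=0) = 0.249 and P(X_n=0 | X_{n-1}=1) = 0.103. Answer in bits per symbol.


Stationary distribution: pi_0 = p10/(p01+p10) = 0.2926, pi_1 = 0.7074. Entropy rate H' = pi_0*H(p01) + pi_1*H(p10) = 0.2926*0.8097 + 0.7074*0.4784 = 0.5754

0.5754 bits/symbol


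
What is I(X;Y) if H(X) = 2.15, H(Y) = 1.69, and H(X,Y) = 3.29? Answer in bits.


I(X;Y) = H(X) + H(Y) - H(X,Y) = 2.15 + 1.69 - 3.29 = 0.55

0.55 bits


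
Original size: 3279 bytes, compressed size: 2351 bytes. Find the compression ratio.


Ratio = original / compressed = 3279 / 2351 = 1.3947

1.3947


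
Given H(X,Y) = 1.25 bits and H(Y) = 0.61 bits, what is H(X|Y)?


H(X|Y) = H(X,Y) - H(Y) = 1.25 - 0.61 = 0.64

0.64 bits


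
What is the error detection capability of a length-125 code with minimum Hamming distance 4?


Detection capability = d_min - 1 = 4 - 1 = 3

3 errors


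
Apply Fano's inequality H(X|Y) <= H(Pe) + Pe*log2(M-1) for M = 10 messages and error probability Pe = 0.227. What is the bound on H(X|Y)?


H(Pe) = -Pe*log2(Pe) - (1-Pe)*log2(1-Pe) = -0.227*log2(0.227) - 0.773*log2(0.773) = 0.485607 + 0.287138 = 0.7727. Pe*log2(M-1) = 0.227*log2(9) = 0.719573. Bound = H(Pe) + Pe*log2(M-1) = 0.485607 + 0.287138 + 0.719573 = 1.4923

1.4923 bits


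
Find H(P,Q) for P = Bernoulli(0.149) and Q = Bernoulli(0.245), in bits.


H(P,Q) = -p*log2(q) - (1-p)*log2(1-q). -0.149*log2(0.245) = 0.302343; -0.851*log2(0.755) = 0.345039. H(P,Q) = 0.302343 + 0.345039 = 0.6474

0.6474 bits


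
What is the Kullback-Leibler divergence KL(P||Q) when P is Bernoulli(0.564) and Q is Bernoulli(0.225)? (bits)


KL = p*log2(p/q) + (1-p)*log2((1-p)/(1-q)) = 0.564*log2(0.564/0.225) + 0.436*log2(0.436/0.775) = 0.3859

0.3859 bits


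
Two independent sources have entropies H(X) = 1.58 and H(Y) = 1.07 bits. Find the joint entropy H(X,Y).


For independent variables, H(X,Y) = H(X) + H(Y) = 1.58 + 1.07 = 2.65

2.65 bits


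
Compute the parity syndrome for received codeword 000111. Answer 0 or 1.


Syndrome = XOR of all bits = 0 XOR 0 XOR 0 XOR 1 XOR 1 XOR 1 = 1

1


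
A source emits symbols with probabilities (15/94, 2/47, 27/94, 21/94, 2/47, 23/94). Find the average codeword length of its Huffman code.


Huffman construction (repeatedly merge the two least-probable nodes; each merge adds 1 bit to every symbol beneath it): 2/47 + 2/47 = 4/47; 4/47 + 15/94 = 23/94; 21/94 + 23/94 = 22/47; 23/94 + 27/94 = 25/47; 22/47 + 25/47 = 1. Resulting codeword lengths (in the order the probabilities were given): (3, 4, 2, 2, 4, 2). L_avg = sum(p_i * l_i) = 15/94*3 + 2/47*4 + 27/94*2 + 21/94*2 + 2/47*4 + 23/94*2 = 219/94 = 2.3298

2.3298 bits


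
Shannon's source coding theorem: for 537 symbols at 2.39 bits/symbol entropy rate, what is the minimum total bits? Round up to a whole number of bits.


Minimum bits >= n * H = 537 * 2.39 = 1283.43, rounded up to a whole number of bits = 1284

1284 bits


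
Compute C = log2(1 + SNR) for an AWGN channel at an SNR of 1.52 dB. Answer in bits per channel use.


SNR_linear = 10^(1.52/10) = 1.4191; C = log2(1 + SNR_linear) = log2(1 + 1.4191) = 1.2744

1.2744 bits/channel use


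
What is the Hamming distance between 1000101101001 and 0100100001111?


Count differing positions: ^ ^ . . . . ^ ^ . . ^ ^ . = 6 differences

6


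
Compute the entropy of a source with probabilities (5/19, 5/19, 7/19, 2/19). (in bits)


H = -sum(p_i * log2(p_i)). Terms: -(5/19)*log2(5/19) = 0.506842; -(5/19)*log2(5/19) = 0.506842; -(7/19)*log2(7/19) = 0.530737; -(2/19)*log2(2/19) = 0.341887. H = 0.506842 + 0.506842 + 0.530737 + 0.341887 = 1.8863

1.8863 bits


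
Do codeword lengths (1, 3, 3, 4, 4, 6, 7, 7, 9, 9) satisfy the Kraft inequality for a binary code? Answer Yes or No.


Kraft sum = sum(2^(-l_i)) = 0.9102, need <= 1. Result: satisfied (a binary prefix-free code with these lengths exists)

Yes


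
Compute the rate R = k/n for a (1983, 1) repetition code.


Rate = k/n = 1/1983

1/1983


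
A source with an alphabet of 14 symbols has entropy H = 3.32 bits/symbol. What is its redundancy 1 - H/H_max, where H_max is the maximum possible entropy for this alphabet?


H_max = log2(K) = log2(14) = 3.8074 bits/symbol. Redundancy = 1 - H/H_max = 1 - 3.32/3.8074 = 1 - 0.872 = 0.128

0.128


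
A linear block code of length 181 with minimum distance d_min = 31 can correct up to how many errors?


Correction capability = floor((d-1)/2) = floor((31-1)/2) = 15

15 errors


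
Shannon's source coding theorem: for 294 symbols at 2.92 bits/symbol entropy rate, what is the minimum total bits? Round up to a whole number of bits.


Minimum bits >= n * H = 294 * 2.92 = 858.48, rounded up to a whole number of bits = 859

859 bits


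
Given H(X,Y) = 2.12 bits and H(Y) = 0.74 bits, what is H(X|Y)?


H(X|Y) = H(X,Y) - H(Y) = 2.12 - 0.74 = 1.38

1.38 bits


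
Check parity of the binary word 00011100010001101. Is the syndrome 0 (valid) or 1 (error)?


Syndrome = XOR of all bits = 0 XOR 0 XOR 0 XOR 1 XOR 1 XOR 1 XOR 0 XOR 0 XOR 0 XOR 1 XOR 0 XOR 0 XOR 0 XOR 1 XOR 1 XOR 0 XOR 1 = 1

1


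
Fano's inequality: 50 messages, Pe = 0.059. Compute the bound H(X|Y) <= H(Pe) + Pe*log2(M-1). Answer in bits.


H(Pe) = -Pe*log2(Pe) - (1-Pe)*log2(1-Pe) = -0.059*log2(0.059) - 0.941*log2(0.941) = 0.240905 + 0.082557 = 0.3235. Pe*log2(M-1) = 0.059*log2(49) = 0.331268. Bound = H(Pe) + Pe*log2(M-1) = 0.240905 + 0.082557 + 0.331268 = 0.6547

0.6547 bits


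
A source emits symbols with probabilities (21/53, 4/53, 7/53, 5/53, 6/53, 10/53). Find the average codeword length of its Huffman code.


Huffman construction (repeatedly merge the two least-probable nodes; each merge adds 1 bit to every symbol beneath it): 4/53 + 5/53 = 9/53; 6/53 + 7/53 = 13/53; 9/53 + 10/53 = 19/53; 13/53 + 19/53 = 32/53; 21/53 + 32/53 = 1. Resulting codeword lengths (in the order the probabilities were given): (1, 4, 3, 4, 3, 3). L_avg = sum(p_i * l_i) = 21/53*1 + 4/53*4 + 7/53*3 + 5/53*4 + 6/53*3 + 10/53*3 = 126/53 = 2.3774

2.3774 bits


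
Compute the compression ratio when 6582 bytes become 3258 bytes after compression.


Ratio = original / compressed = 6582 / 3258 = 2.0203

2.0203


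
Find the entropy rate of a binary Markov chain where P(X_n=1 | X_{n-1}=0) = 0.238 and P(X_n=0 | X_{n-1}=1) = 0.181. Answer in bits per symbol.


Stationary distribution: pi_0 = p10/(p01+p10) = 0.432, pi_1 = 0.568. Entropy rate H' = pi_0*H(p01) + pi_1*H(p10) = 0.432*0.7917 + 0.568*0.6823 = 0.7295

0.7295 bits/symbol


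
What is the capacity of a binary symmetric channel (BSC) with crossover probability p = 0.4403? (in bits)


H(p) = -p*log2(p) - (1-p)*log2(1-p) = -0.4403*log2(0.4403) - 0.5597*log2(0.5597) = 0.521069 + 0.468622 = 0.9897. C = 1 - H(p) = 1 - 0.9897 = 0.0103

0.0103 bits


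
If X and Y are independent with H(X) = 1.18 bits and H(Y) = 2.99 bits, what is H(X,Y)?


For independent variables, H(X,Y) = H(X) + H(Y) = 1.18 + 2.99 = 4.17

4.17 bits


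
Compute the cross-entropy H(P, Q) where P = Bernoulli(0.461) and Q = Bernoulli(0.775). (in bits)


H(P,Q) = -p*log2(q) - (1-p)*log2(1-q). -0.461*log2(0.775) = 0.169524; -0.539*log2(0.225) = 1.159930. H(P,Q) = 0.169524 + 1.159930 = 1.3295

1.3295 bits


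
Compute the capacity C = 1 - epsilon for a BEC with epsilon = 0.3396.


C = 1 - epsilon = 1 - 0.3396 = 0.6604

0.6604 bits


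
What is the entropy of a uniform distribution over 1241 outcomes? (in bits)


H = log2(n) = log2(1241) = 10.2773

10.2773 bits


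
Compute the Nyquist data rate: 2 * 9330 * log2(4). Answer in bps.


Rate = 2 * B * log2(M) = 2 * 9330 * 2.0 = 37320.0

37320.0 bps


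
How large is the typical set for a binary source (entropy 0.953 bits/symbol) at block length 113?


log2|A_typical| = nH = 113 * 0.953 = 107.689, so |A_typical| ~ 2^107.689 = 2.616e+32

2.616e+32


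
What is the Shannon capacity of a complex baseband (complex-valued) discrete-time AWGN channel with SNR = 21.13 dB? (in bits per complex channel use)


SNR_linear = 10^(21.13/10) = 129.7179; C = log2(1 + SNR_linear) = log2(1 + 129.7179) = 7.0303

7.0303 bits/channel use


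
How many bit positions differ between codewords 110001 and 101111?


Count differing positions: . ^ ^ ^ ^ . = 4 differences

4


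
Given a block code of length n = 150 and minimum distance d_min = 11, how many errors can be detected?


Detection capability = d_min - 1 = 11 - 1 = 10

10 errors


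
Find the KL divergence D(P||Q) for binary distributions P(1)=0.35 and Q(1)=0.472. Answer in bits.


KL = p*log2(p/q) + (1-p)*log2((1-p)/(1-q)) = 0.35*log2(0.35/0.472) + 0.65*log2(0.65/0.528) = 0.0439

0.0439 bits


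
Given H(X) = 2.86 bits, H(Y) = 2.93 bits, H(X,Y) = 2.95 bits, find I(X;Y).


I(X;Y) = H(X) + H(Y) - H(X,Y) = 2.86 + 2.93 - 2.95 = 2.84

2.84 bits


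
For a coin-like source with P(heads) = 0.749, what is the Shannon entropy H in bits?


H = -p*log2(p) - (1-p)*log2(1-p). -0.749*log2(0.749) = 0.312305; -0.251*log2(0.251) = 0.500554. H = 0.312305 + 0.500554 = 0.8129

0.8129 bits


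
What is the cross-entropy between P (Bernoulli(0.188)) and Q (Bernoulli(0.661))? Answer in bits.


H(P,Q) = -p*log2(q) - (1-p)*log2(1-q). -0.188*log2(0.661) = 0.112288; -0.812*log2(0.339) = 1.267242. H(P,Q) = 0.112288 + 1.267242 = 1.3795

1.3795 bits


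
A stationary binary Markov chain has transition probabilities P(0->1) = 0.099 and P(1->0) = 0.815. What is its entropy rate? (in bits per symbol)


Stationary distribution: pi_0 = p10/(p01+p10) = 0.8917, pi_1 = 0.1083. Entropy rate H' = pi_0*H(p01) + pi_1*H(p10) = 0.8917*0.4658 + 0.1083*0.6909 = 0.4902

0.4902 bits/symbol


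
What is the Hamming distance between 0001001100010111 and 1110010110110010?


Count differing positions: ^ ^ ^ ^ . ^ ^ . ^ . ^ . . ^ . ^ = 10 differences

10


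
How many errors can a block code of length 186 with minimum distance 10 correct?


Correction capability = floor((d-1)/2) = floor((10-1)/2) = 4

4 errors


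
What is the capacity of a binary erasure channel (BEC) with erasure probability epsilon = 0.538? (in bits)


C = 1 - epsilon = 1 - 0.538 = 0.462

0.462 bits


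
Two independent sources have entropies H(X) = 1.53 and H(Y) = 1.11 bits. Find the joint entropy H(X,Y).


For independent variables, H(X,Y) = H(X) + H(Y) = 1.53 + 1.11 = 2.64

2.64 bits


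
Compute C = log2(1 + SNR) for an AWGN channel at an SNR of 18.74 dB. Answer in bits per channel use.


SNR_linear = 10^(18.74/10) = 74.817; C = log2(1 + SNR_linear) = log2(1 + 74.817) = 6.2444

6.2444 bits/channel use


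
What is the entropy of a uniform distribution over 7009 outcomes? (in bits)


H = log2(n) = log2(7009) = 12.775

12.775 bits


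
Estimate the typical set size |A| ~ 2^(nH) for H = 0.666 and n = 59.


log2|A_typical| = nH = 59 * 0.666 = 39.294, so |A_typical| ~ 2^39.294 = 6.740e+11

6.740e+11


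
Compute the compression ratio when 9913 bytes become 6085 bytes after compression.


Ratio = original / compressed = 9913 / 6085 = 1.6291

1.6291


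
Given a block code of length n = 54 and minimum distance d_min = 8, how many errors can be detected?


Detection capability = d_min - 1 = 8 - 1 = 7

7 errors


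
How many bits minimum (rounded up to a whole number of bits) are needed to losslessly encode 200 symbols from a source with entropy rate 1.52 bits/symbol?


Minimum bits >= n * H = 200 * 1.52 = 304.0, rounded up to a whole number of bits = 304

304 bits


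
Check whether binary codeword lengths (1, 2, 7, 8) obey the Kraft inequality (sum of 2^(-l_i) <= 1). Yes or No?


Kraft sum = sum(2^(-l_i)) = 0.7617, need <= 1. Result: satisfied (a binary prefix-free code with these lengths exists)

Yes


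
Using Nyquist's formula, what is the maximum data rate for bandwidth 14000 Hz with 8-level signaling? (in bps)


Rate = 2 * B * log2(M) = 2 * 14000 * 3.0 = 84000.0

84000.0 bps


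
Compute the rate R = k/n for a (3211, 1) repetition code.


Rate = k/n = 1/3211

1/3211


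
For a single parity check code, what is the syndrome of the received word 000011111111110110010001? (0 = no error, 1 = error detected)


Syndrome = XOR of all bits = 0 XOR 0 XOR 0 XOR 0 XOR 1 XOR 1 XOR 1 XOR 1 XOR 1 XOR 1 XOR 1 XOR 1 XOR 1 XOR 1 XOR 0 XOR 1 XOR 1 XOR 0 XOR 0 XOR 1 XOR 0 XOR 0 XOR 0 XOR 1 = 0

0


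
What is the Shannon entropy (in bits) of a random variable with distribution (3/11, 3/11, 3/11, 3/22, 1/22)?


H = -sum(p_i * log2(p_i)). Terms: -(3/11)*log2(3/11) = 0.511219; -(3/11)*log2(3/11) = 0.511219; -(3/11)*log2(3/11) = 0.511219; -(3/22)*log2(3/22) = 0.391973; -(1/22)*log2(1/22) = 0.202701. H = 0.511219 + 0.511219 + 0.511219 + 0.391973 + 0.202701 = 2.1283

2.1283 bits


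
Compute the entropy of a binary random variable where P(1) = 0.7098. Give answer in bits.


H = -p*log2(p) - (1-p)*log2(1-p). -0.7098*log2(0.7098) = 0.351007; -0.2902*log2(0.2902) = 0.517972. H = 0.351007 + 0.517972 = 0.869

0.869 bits


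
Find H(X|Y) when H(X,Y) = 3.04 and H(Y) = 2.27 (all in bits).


H(X|Y) = H(X,Y) - H(Y) = 3.04 - 2.27 = 0.77

0.77 bits


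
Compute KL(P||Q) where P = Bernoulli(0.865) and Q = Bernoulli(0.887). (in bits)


KL = p*log2(p/q) + (1-p)*log2((1-p)/(1-q)) = 0.865*log2(0.865/0.887) + 0.135*log2(0.135/0.113) = 0.0033

0.0033 bits


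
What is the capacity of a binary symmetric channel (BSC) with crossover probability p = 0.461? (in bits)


H(p) = -p*log2(p) - (1-p)*log2(1-p) = -0.461*log2(0.461) - 0.539*log2(0.539) = 0.515011 + 0.480595 = 0.9956. C = 1 - H(p) = 1 - 0.9956 = 0.0044

0.0044 bits


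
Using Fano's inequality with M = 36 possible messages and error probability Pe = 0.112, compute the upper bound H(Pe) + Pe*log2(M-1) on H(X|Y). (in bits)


H(Pe) = -Pe*log2(Pe) - (1-Pe)*log2(1-Pe) = -0.112*log2(0.112) - 0.888*log2(0.888) = 0.353744 + 0.152175 = 0.5059. Pe*log2(M-1) = 0.112*log2(35) = 0.574480. Bound = H(Pe) + Pe*log2(M-1) = 0.353744 + 0.152175 + 0.574480 = 1.0804

1.0804 bits


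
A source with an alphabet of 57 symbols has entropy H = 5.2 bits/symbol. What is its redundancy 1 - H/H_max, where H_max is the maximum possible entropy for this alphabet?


H_max = log2(K) = log2(57) = 5.8329 bits/symbol. Redundancy = 1 - H/H_max = 1 - 5.2/5.8329 = 1 - 0.8915 = 0.1085

0.1085


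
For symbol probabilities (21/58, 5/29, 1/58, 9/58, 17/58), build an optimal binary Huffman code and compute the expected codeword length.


Huffman construction (repeatedly merge the two least-probable nodes; each merge adds 1 bit to every symbol beneath it): 1/58 + 9/58 = 5/29; 5/29 + 5/29 = 10/29; 17/58 + 10/29 = 37/58; 21/58 + 37/58 = 1. Resulting codeword lengths (in the order the probabilities were given): (1, 3, 4, 4, 2). L_avg = sum(p_i * l_i) = 21/58*1 + 5/29*3 + 1/58*4 + 9/58*4 + 17/58*2 = 125/58 = 2.1552

2.1552 bits


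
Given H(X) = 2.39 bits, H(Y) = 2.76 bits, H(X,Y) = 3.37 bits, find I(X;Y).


I(X;Y) = H(X) + H(Y) - H(X,Y) = 2.39 + 2.76 - 3.37 = 1.78

1.78 bits


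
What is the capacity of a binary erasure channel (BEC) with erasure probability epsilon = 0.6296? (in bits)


C = 1 - epsilon = 1 - 0.6296 = 0.3704

0.3704 bits


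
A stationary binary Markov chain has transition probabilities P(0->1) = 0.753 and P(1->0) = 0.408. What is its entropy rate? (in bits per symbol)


Stationary distribution: pi_0 = p10/(p01+p10) = 0.3514, pi_1 = 0.6486. Entropy rate H' = pi_0*H(p01) + pi_1*H(p10) = 0.3514*0.8065 + 0.6486*0.9754 = 0.9161

0.9161 bits/symbol


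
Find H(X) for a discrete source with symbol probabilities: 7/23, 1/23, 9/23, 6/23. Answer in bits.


H = -sum(p_i * log2(p_i)). Terms: -(7/23)*log2(7/23) = 0.522324; -(1/23)*log2(1/23) = 0.196677; -(9/23)*log2(9/23) = 0.529684; -(6/23)*log2(6/23) = 0.505722. H = 0.522324 + 0.196677 + 0.529684 + 0.505722 = 1.7544

1.7544 bits


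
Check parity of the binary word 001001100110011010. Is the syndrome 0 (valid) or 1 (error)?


Syndrome = XOR of all bits = 0 XOR 0 XOR 1 XOR 0 XOR 0 XOR 1 XOR 1 XOR 0 XOR 0 XOR 1 XOR 1 XOR 0 XOR 0 XOR 1 XOR 1 XOR 0 XOR 1 XOR 0 = 0

0


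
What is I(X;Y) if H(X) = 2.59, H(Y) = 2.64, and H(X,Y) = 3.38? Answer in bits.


I(X;Y) = H(X) + H(Y) - H(X,Y) = 2.59 + 2.64 - 3.38 = 1.85

1.85 bits


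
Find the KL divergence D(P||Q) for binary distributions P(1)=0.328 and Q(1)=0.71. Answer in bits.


KL = p*log2(p/q) + (1-p)*log2((1-p)/(1-q)) = 0.328*log2(0.328/0.71) + 0.672*log2(0.672/0.29) = 0.4493

0.4493 bits


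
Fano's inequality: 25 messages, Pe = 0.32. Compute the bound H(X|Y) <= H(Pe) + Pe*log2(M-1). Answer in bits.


H(Pe) = -Pe*log2(Pe) - (1-Pe)*log2(1-Pe) = -0.32*log2(0.32) - 0.68*log2(0.68) = 0.526034 + 0.378347 = 0.9044. Pe*log2(M-1) = 0.32*log2(24) = 1.467188. Bound = H(Pe) + Pe*log2(M-1) = 0.526034 + 0.378347 + 1.467188 = 2.3716

2.3716 bits


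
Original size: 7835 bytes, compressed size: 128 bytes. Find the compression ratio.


Ratio = original / compressed = 7835 / 128 = 61.2109

61.2109


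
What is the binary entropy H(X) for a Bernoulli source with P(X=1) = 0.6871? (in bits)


H = -p*log2(p) - (1-p)*log2(1-p). -0.6871*log2(0.6871) = 0.372001; -0.3129*log2(0.3129) = 0.524491. H = 0.372001 + 0.524491 = 0.8965

0.8965 bits


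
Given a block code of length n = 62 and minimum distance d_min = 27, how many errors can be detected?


Detection capability = d_min - 1 = 27 - 1 = 26

26 errors


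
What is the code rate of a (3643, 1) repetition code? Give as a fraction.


Rate = k/n = 1/3643

1/3643


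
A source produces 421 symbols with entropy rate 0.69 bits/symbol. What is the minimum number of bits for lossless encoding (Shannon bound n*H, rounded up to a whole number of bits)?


Minimum bits >= n * H = 421 * 0.69 = 290.49, rounded up to a whole number of bits = 291

291 bits


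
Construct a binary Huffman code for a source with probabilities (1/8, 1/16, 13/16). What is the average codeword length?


Huffman construction (repeatedly merge the two least-probable nodes; each merge adds 1 bit to every symbol beneath it): 1/16 + 1/8 = 3/16; 3/16 + 13/16 = 1. Resulting codeword lengths (in the order the probabilities were given): (2, 2, 1). L_avg = sum(p_i * l_i) = 1/8*2 + 1/16*2 + 13/16*1 = 19/16 = 1.1875

1.1875 bits


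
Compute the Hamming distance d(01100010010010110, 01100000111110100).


Count differing positions: . . . . . . ^ . ^ . ^ ^ . . . ^ . = 5 differences

5


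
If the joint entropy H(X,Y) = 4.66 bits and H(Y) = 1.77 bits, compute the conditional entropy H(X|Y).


H(X|Y) = H(X,Y) - H(Y) = 4.66 - 1.77 = 2.89

2.89 bits


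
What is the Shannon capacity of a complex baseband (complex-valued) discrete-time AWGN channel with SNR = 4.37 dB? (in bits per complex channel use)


SNR_linear = 10^(4.37/10) = 2.7353; C = log2(1 + SNR_linear) = log2(1 + 2.7353) = 1.9012

1.9012 bits/channel use


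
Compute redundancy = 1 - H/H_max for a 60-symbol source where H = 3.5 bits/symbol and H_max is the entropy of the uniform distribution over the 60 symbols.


H_max = log2(K) = log2(60) = 5.9069 bits/symbol. Redundancy = 1 - H/H_max = 1 - 3.5/5.9069 = 1 - 0.5925 = 0.4075

0.4075


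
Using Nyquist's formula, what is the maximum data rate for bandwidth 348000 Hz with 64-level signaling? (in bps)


Rate = 2 * B * log2(M) = 2 * 348000 * 6.0 = 4176000.0

4176000.0 bps


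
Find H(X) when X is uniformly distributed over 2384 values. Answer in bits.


H = log2(n) = log2(2384) = 11.2192

11.2192 bits


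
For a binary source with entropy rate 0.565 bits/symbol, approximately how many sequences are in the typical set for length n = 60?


log2|A_typical| = nH = 60 * 0.565 = 33.9, so |A_typical| ~ 2^33.9 = 1.603e+10

1.603e+10


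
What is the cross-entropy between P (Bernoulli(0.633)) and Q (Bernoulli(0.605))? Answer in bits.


H(P,Q) = -p*log2(q) - (1-p)*log2(1-q). -0.633*log2(0.605) = 0.458921; -0.367*log2(0.395) = 0.491808. H(P,Q) = 0.458921 + 0.491808 = 0.9507

0.9507 bits


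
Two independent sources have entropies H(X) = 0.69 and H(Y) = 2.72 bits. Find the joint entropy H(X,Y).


For independent variables, H(X,Y) = H(X) + H(Y) = 0.69 + 2.72 = 3.41

3.41 bits


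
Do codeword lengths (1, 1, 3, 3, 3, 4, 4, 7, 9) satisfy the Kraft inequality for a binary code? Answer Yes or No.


Kraft sum = sum(2^(-l_i)) = 1.5098, need <= 1. Result: violated (a binary prefix-free code with these lengths cannot exist)

No


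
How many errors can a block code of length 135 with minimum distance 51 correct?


Correction capability = floor((d-1)/2) = floor((51-1)/2) = 25

25 errors


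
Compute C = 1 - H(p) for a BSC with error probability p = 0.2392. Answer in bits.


H(p) = -p*log2(p) - (1-p)*log2(1-p) = -0.2392*log2(0.2392) - 0.7608*log2(0.7608) = 0.493640 + 0.300068 = 0.7937. C = 1 - H(p) = 1 - 0.7937 = 0.2063

0.2063 bits


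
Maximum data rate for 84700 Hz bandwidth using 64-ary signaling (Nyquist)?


Rate = 2 * B * log2(M) = 2 * 84700 * 6.0 = 1016400.0

1016400.0 bps


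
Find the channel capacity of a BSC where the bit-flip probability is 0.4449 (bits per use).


H(p) = -p*log2(p) - (1-p)*log2(1-p) = -0.4449*log2(0.4449) - 0.5551*log2(0.5551) = 0.519842 + 0.471380 = 0.9912. C = 1 - H(p) = 1 - 0.9912 = 0.0088

0.0088 bits


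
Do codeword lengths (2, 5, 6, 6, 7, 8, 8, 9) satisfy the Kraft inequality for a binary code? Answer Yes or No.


Kraft sum = sum(2^(-l_i)) = 0.3301, need <= 1. Result: satisfied (a binary prefix-free code with these lengths exists)

Yes


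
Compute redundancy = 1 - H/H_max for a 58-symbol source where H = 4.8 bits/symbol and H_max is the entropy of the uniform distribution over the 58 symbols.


H_max = log2(K) = log2(58) = 5.858 bits/symbol. Redundancy = 1 - H/H_max = 1 - 4.8/5.858 = 1 - 0.8194 = 0.1806

0.1806


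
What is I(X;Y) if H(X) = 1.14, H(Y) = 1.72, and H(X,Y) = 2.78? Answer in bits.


I(X;Y) = H(X) + H(Y) - H(X,Y) = 1.14 + 1.72 - 2.78 = 0.08

0.08 bits


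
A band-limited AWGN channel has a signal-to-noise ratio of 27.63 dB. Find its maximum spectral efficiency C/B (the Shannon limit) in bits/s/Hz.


SNR_linear = 10^(27.63/10) = 579.4287; C/B = log2(1 + SNR_linear) = log2(1 + 579.4287) = 9.181

9.181 bits/s/Hz


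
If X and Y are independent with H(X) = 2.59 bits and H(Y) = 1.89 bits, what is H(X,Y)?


For independent variables, H(X,Y) = H(X) + H(Y) = 2.59 + 1.89 = 4.48

4.48 bits


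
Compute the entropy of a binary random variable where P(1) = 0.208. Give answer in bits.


H = -p*log2(p) - (1-p)*log2(1-p). -0.208*log2(0.208) = 0.471192; -0.792*log2(0.792) = 0.266451. H = 0.471192 + 0.266451 = 0.7376

0.7376 bits


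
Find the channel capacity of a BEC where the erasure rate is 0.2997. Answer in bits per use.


C = 1 - epsilon = 1 - 0.2997 = 0.7003

0.7003 bits


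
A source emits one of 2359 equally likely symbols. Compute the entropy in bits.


H = log2(n) = log2(2359) = 11.204

11.204 bits


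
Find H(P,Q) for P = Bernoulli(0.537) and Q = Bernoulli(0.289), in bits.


H(P,Q) = -p*log2(q) - (1-p)*log2(1-q). -0.537*log2(0.289) = 0.961691; -0.463*log2(0.711) = 0.227832. H(P,Q) = 0.961691 + 0.227832 = 1.1895

1.1895 bits


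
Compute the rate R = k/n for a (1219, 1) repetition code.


Rate = k/n = 1/1219

1/1219


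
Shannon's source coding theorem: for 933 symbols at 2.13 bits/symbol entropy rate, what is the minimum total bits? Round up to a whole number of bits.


Minimum bits >= n * H = 933 * 2.13 = 1987.29, rounded up to a whole number of bits = 1988

1988 bits


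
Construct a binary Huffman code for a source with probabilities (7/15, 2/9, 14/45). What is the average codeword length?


Huffman construction (repeatedly merge the two least-probable nodes; each merge adds 1 bit to every symbol beneath it): 2/9 + 14/45 = 8/15; 7/15 + 8/15 = 1. Resulting codeword lengths (in the order the probabilities were given): (1, 2, 2). L_avg = sum(p_i * l_i) = 7/15*1 + 2/9*2 + 14/45*2 = 23/15 = 1.5333

1.5333 bits


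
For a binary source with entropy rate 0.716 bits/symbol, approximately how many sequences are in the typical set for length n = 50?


log2|A_typical| = nH = 50 * 0.716 = 35.8, so |A_typical| ~ 2^35.8 = 5.982e+10

5.982e+10


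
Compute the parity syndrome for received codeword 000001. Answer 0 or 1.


Syndrome = XOR of all bits = 0 XOR 0 XOR 0 XOR 0 XOR 0 XOR 1 = 1

1


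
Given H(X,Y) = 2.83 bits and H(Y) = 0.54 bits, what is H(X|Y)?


H(X|Y) = H(X,Y) - H(Y) = 2.83 - 0.54 = 2.29

2.29 bits


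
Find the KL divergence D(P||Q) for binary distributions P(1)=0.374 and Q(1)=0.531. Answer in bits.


KL = p*log2(p/q) + (1-p)*log2((1-p)/(1-q)) = 0.374*log2(0.374/0.531) + 0.626*log2(0.626/0.469) = 0.0717

0.0717 bits


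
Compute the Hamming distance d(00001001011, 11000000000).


Count differing positions: ^ ^ . . ^ . . ^ . ^ ^ = 6 differences

6


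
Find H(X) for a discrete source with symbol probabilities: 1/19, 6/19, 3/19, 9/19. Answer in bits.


H = -sum(p_i * log2(p_i)). Terms: -(1/19)*log2(1/19) = 0.223575; -(6/19)*log2(6/19) = 0.525147; -(3/19)*log2(3/19) = 0.420468; -(9/19)*log2(9/19) = 0.510633. H = 0.223575 + 0.525147 + 0.420468 + 0.510633 = 1.6798

1.6798 bits


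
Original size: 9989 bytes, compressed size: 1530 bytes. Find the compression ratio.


Ratio = original / compressed = 9989 / 1530 = 6.5288

6.5288


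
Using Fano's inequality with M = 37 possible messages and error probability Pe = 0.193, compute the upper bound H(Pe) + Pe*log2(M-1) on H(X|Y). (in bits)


H(Pe) = -Pe*log2(Pe) - (1-Pe)*log2(1-Pe) = -0.193*log2(0.193) - 0.807*log2(0.807) = 0.458052 + 0.249653 = 0.7077. Pe*log2(M-1) = 0.193*log2(36) = 0.997796. Bound = H(Pe) + Pe*log2(M-1) = 0.458052 + 0.249653 + 0.997796 = 1.7055

1.7055 bits


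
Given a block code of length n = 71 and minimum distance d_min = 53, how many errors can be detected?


Detection capability = d_min - 1 = 53 - 1 = 52

52 errors


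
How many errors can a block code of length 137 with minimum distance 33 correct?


Correction capability = floor((d-1)/2) = floor((33-1)/2) = 16

16 errors


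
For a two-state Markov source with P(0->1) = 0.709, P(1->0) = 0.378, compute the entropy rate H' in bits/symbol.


Stationary distribution: pi_0 = p10/(p01+p10) = 0.3477, pi_1 = 0.6523. Entropy rate H' = pi_0*H(p01) + pi_1*H(p10) = 0.3477*0.87 + 0.6523*0.9566 = 0.9265

0.9265 bits/symbol


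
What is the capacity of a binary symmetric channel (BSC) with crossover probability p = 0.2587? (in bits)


H(p) = -p*log2(p) - (1-p)*log2(1-p) = -0.2587*log2(0.2587) - 0.7413*log2(0.7413) = 0.504633 + 0.320146 = 0.8248. C = 1 - H(p) = 1 - 0.8248 = 0.1752

0.1752 bits


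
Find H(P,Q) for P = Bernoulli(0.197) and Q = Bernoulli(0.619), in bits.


H(P,Q) = -p*log2(q) - (1-p)*log2(1-q). -0.197*log2(0.619) = 0.136322; -0.803*log2(0.381) = 1.117886. H(P,Q) = 0.136322 + 1.117886 = 1.2542

1.2542 bits


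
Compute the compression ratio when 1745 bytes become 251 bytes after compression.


Ratio = original / compressed = 1745 / 251 = 6.9522

6.9522


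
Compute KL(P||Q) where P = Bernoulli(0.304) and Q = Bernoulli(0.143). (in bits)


KL = p*log2(p/q) + (1-p)*log2((1-p)/(1-q)) = 0.304*log2(0.304/0.143) + 0.696*log2(0.696/0.857) = 0.1218

0.1218 bits


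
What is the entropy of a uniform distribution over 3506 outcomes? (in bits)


H = log2(n) = log2(3506) = 11.7756

11.7756 bits


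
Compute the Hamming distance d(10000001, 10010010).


Count differing positions: . . . ^ . . ^ ^ = 3 differences

3


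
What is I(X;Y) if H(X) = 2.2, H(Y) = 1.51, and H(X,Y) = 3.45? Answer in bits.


I(X;Y) = H(X) + H(Y) - H(X,Y) = 2.2 + 1.51 - 3.45 = 0.26

0.26 bits


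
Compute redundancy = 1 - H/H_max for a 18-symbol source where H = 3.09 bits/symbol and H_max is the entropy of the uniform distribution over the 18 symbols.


H_max = log2(K) = log2(18) = 4.1699 bits/symbol. Redundancy = 1 - H/H_max = 1 - 3.09/4.1699 = 1 - 0.741 = 0.259

0.259


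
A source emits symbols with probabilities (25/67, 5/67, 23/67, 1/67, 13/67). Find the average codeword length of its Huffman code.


Huffman construction (repeatedly merge the two least-probable nodes; each merge adds 1 bit to every symbol beneath it): 1/67 + 5/67 = 6/67; 6/67 + 13/67 = 19/67; 19/67 + 23/67 = 42/67; 25/67 + 42/67 = 1. Resulting codeword lengths (in the order the probabilities were given): (1, 4, 2, 4, 3). L_avg = sum(p_i * l_i) = 25/67*1 + 5/67*4 + 23/67*2 + 1/67*4 + 13/67*3 = 2

2.0 bits


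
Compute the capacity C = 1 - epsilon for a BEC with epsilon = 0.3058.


C = 1 - epsilon = 1 - 0.3058 = 0.6942

0.6942 bits


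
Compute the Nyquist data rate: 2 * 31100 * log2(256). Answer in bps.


Rate = 2 * B * log2(M) = 2 * 31100 * 8.0 = 497600.0

497600.0 bps


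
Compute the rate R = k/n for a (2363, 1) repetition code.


Rate = k/n = 1/2363

1/2363


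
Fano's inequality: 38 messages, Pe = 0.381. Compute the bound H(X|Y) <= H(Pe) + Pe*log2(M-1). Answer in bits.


H(Pe) = -Pe*log2(Pe) - (1-Pe)*log2(1-Pe) = -0.381*log2(0.381) - 0.619*log2(0.619) = 0.530404 + 0.428341 = 0.9587. Pe*log2(M-1) = 0.381*log2(37) = 1.984802. Bound = H(Pe) + Pe*log2(M-1) = 0.530404 + 0.428341 + 1.984802 = 2.9435

2.9435 bits


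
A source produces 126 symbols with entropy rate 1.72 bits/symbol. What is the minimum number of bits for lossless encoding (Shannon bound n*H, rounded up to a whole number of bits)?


Minimum bits >= n * H = 126 * 1.72 = 216.72, rounded up to a whole number of bits = 217

217 bits


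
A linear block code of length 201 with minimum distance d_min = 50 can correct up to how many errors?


Correction capability = floor((d-1)/2) = floor((50-1)/2) = 24

24 errors


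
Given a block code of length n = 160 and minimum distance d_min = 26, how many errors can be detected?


Detection capability = d_min - 1 = 26 - 1 = 25

25 errors


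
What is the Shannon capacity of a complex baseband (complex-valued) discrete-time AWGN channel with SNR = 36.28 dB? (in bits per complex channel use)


SNR_linear = 10^(36.28/10) = 4246.1956; C = log2(1 + SNR_linear) = log2(1 + 4246.1956) = 12.0523

12.0523 bits/channel use


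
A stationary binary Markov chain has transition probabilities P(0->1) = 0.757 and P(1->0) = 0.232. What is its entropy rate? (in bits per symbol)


Stationary distribution: pi_0 = p10/(p01+p10) = 0.2346, pi_1 = 0.7654. Entropy rate H' = pi_0*H(p01) + pi_1*H(p10) = 0.2346*0.8 + 0.7654*0.7815 = 0.7858

0.7858 bits/symbol


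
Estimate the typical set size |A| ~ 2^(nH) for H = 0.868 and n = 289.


log2|A_typical| = nH = 289 * 0.868 = 250.852, so |A_typical| ~ 2^250.852 = 3.266e+75

3.266e+75


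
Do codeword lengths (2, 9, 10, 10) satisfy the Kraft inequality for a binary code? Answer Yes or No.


Kraft sum = sum(2^(-l_i)) = 0.2539, need <= 1. Result: satisfied (a binary prefix-free code with these lengths exists)

Yes


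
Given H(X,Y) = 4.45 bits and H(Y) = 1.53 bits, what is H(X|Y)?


H(X|Y) = H(X,Y) - H(Y) = 4.45 - 1.53 = 2.92

2.92 bits


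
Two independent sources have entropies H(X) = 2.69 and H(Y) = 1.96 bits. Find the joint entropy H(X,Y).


For independent variables, H(X,Y) = H(X) + H(Y) = 2.69 + 1.96 = 4.65

4.65 bits


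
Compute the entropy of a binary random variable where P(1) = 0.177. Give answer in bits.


H = -p*log2(p) - (1-p)*log2(1-p). -0.177*log2(0.177) = 0.442178; -0.823*log2(0.823) = 0.231292. H = 0.442178 + 0.231292 = 0.6735

0.6735 bits


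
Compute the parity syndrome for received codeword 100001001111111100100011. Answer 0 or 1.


Syndrome = XOR of all bits = 1 XOR 0 XOR 0 XOR 0 XOR 0 XOR 1 XOR 0 XOR 0 XOR 1 XOR 1 XOR 1 XOR 1 XOR 1 XOR 1 XOR 1 XOR 1 XOR 0 XOR 0 XOR 1 XOR 0 XOR 0 XOR 0 XOR 1 XOR 1 = 1

1
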